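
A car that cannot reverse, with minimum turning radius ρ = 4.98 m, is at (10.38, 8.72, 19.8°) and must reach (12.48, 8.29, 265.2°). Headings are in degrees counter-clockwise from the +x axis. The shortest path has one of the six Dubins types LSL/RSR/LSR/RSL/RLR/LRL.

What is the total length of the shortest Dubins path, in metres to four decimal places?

34.6072 m

Let ψ = atan2(Δy, Δx) = atan2(-0.43, 2.10) = -11.5720° be the start→goal bearing.
Normalize: d = |goal − start| / ρ = 2.143572/4.98 = 0.430436, α = (θ_start − ψ) mod 360° = 31.3720° = 0.547545 rad, β = (θ_goal − ψ) mod 360° = 276.7720° = 4.830583 rad.
Common terms: sin α = 0.520593, cos α = 0.853805, sin β = -0.993023, cos β = 0.117919, cos(α−β) = -0.416281, d² = 0.185275. Work in radians in the unit-radius frame; every candidate has L = ρ·(t + p + q).
LSL: p² = 2 + d² − 2cos(α−β) + 2d(sin α − sin β) = 4.320867; p = √p² = 2.078669; φ = atan2(cos β − cos α, d + sin α − sin β) = -0.361863 rad; t = (φ − α) mod 2π = 5.373777 rad, q = (β − φ) mod 2π = 5.192447 rad → L = 4.98·(5.373777 + 2.078669 + 5.192447) = 4.98·12.644893 = 62.971566 m
RSR: p² = 2 + d² − 2cos(α−β) + 2d(sin β − sin α) = 1.714807; p = √p² = 1.309506; φ = atan2(cos α − cos β, d − sin α + sin β) = 2.544843 rad; t = (α − φ) mod 2π = 4.285887 rad, q = (φ − β) mod 2π = 3.997445 rad → L = 4.98·(4.285887 + 1.309506 + 3.997445) = 4.98·9.592839 = 47.772338 m
LSR: p² = d² − 2 + 2cos(α−β) + 2d(sin α + sin β) = -3.053988 < 0 → infeasible
RSL: p² = d² − 2 + 2cos(α−β) − 2d(sin α + sin β) = -2.240584 < 0 → infeasible
RLR: c = (6 − d² + 2cos(α−β) + 2d(sin α − sin β))/8 = 0.785649; p = 2π − arccos c = 5.616134 rad; φ = atan2(cos α − cos β, d − sin α + sin β) = 2.544843 rad; t = (α − φ + p/2) mod 2π = 0.810769 rad, q = (α − β − t + p) mod 2π = 0.522327 rad → L = 4.98·(0.810769 + 5.616134 + 0.522327) = 4.98·6.949229 = 34.607162 m
LRL: c = (6 − d² + 2cos(α−β) − 2d(sin α − sin β))/8 = 0.459892; p = 2π − arccos c = 5.190262 rad; φ = atan2(cos β − cos α, d + sin α − sin β) = -0.361863 rad; t = (φ − α + p/2) mod 2π = 1.685722 rad, q = (β − α − t + p) mod 2π = 1.504393 rad → L = 4.98·(1.685722 + 5.190262 + 1.504393) = 4.98·8.380377 = 41.734277 m
Shortest: RLR with L = 34.607162 m ≈ 34.6072 m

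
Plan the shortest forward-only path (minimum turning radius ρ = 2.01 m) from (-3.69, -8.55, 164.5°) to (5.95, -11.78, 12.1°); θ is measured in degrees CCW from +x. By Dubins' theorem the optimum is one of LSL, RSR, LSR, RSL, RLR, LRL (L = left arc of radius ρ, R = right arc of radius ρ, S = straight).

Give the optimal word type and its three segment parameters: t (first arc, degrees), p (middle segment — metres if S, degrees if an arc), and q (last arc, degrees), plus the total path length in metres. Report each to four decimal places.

Let ψ = atan2(Δy, Δx) = atan2(-3.23, 9.64) = -18.5241° be the start→goal bearing.
Normalize: d = |goal − start| / ρ = 10.166735/2.01 = 5.058077, α = (θ_start − ψ) mod 360° = 183.0241° = 3.194372 rad, β = (θ_goal − ψ) mod 360° = 30.6241° = 0.534491 rad.
Common terms: sin α = -0.052755, cos α = -0.998607, sin β = 0.509403, cos β = 0.860528, cos(α−β) = -0.886204, d² = 25.584144. Work in radians in the unit-radius frame; every candidate has L = ρ·(t + p + q).
LSL: p² = 2 + d² − 2cos(α−β) + 2d(sin α − sin β) = 23.669674; p = √p² = 4.865149; φ = atan2(cos β − cos α, d + sin α − sin β) = 0.392104 rad; t = (φ − α) mod 2π = 3.480917 rad, q = (β − φ) mod 2π = 0.142387 rad → L = 2.01·(3.480917 + 4.865149 + 0.142387) = 2.01·8.488452 = 17.061789 m
RSR: p² = 2 + d² − 2cos(α−β) + 2d(sin β − sin α) = 35.043428; p = √p² = 5.919749; φ = atan2(cos α − cos β, d − sin α + sin β) = -0.319463 rad; t = (α − φ) mod 2π = 3.513835 rad, q = (φ − β) mod 2π = 5.429232 rad → L = 2.01·(3.513835 + 5.919749 + 5.429232) = 2.01·14.862816 = 29.874260 m
LSR: p² = d² − 2 + 2cos(α−β) + 2d(sin α + sin β) = 26.431254; p = √p² = 5.141133; φ = atan2(−cos α − cos β, d + sin α + sin β) − atan2(−2, p) = 0.396038 rad; t = (φ − α) mod 2π = 3.484851 rad, q = (φ − β) mod 2π = 6.144732 rad → L = 2.01·(3.484851 + 5.141133 + 6.144732) = 2.01·14.770716 = 29.689140 m
RSL: p² = d² − 2 + 2cos(α−β) − 2d(sin α + sin β) = 17.192220; p = √p² = 4.146350; φ = atan2(cos α + cos β, d − sin α − sin β) − atan2(2, p) = -0.479429 rad; t = (α − φ) mod 2π = 3.673801 rad, q = (β − φ) mod 2π = 1.013919 rad → L = 2.01·(3.673801 + 4.146350 + 1.013919) = 2.01·8.834070 = 17.756482 m
RLR: c = (6 − d² + 2cos(α−β) + 2d(sin α − sin β))/8 = -3.380428, |c| > 1 → infeasible
LRL: c = (6 − d² + 2cos(α−β) − 2d(sin α − sin β))/8 = -1.958709, |c| > 1 → infeasible
Shortest: LSL with L = 17.061789 m ≈ 17.0618 m
Convert LSL to answer units (arcs ×180/π): t = 3.480917·180/π = 199.4418°, p = ρ·p = 2.01·4.865149 = 9.7789 m, q = 0.142387·180/π = 8.1582°, L = 17.0618 m.

LSL: t = 199.4418°, p = 9.7789 m, q = 8.1582°, L = 17.0618 m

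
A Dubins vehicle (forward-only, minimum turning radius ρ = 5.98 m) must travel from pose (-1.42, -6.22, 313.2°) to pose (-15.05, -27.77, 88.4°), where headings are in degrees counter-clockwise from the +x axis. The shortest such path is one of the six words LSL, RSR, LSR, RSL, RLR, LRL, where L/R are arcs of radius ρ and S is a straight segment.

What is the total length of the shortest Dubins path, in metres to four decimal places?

Let ψ = atan2(Δy, Δx) = atan2(-21.55, -13.63) = -122.3126° be the start→goal bearing.
Normalize: d = |goal − start| / ρ = 25.498616/5.98 = 4.263983, α = (θ_start − ψ) mod 360° = 75.5126° = 1.317944 rad, β = (θ_goal − ψ) mod 360° = 210.7126° = 3.677629 rad.
Common terms: sin α = 0.968203, cos α = 0.250166, sin β = -0.510733, cos β = -0.859740, cos(α−β) = -0.709571, d² = 18.181547. Work in radians in the unit-radius frame; every candidate has L = ρ·(t + p + q).
LSL: p² = 2 + d² − 2cos(α−β) + 2d(sin α − sin β) = 34.212999; p = √p² = 5.849188; φ = atan2(cos β − cos α, d + sin α − sin β) = -0.190911 rad; t = (φ − α) mod 2π = 4.774330 rad, q = (β − φ) mod 2π = 3.868541 rad → L = 5.98·(4.774330 + 5.849188 + 3.868541) = 5.98·14.492058 = 86.662509 m
RSR: p² = 2 + d² − 2cos(α−β) + 2d(sin β − sin α) = 8.988379; p = √p² = 2.998062; φ = atan2(cos α − cos β, d − sin α + sin β) = 0.379233 rad; t = (α − φ) mod 2π = 0.938712 rad, q = (φ − β) mod 2π = 2.984789 rad → L = 5.98·(0.938712 + 2.998062 + 2.984789) = 5.98·6.921563 = 41.390945 m
LSR: p² = d² − 2 + 2cos(α−β) + 2d(sin α + sin β) = 18.663696; p = √p² = 4.320150; φ = atan2(−cos α − cos β, d + sin α + sin β) − atan2(−2, p) = 0.561965 rad; t = (φ − α) mod 2π = 5.527206 rad, q = (φ − β) mod 2π = 3.167521 rad → L = 5.98·(5.527206 + 4.320150 + 3.167521) = 5.98·13.014877 = 77.828966 m
RSL: p² = d² − 2 + 2cos(α−β) − 2d(sin α + sin β) = 10.861115; p = √p² = 3.295621; φ = atan2(cos α + cos β, d − sin α − sin β) − atan2(2, p) = -0.704244 rad; t = (α − φ) mod 2π = 2.022188 rad, q = (β − φ) mod 2π = 4.381873 rad → L = 5.98·(2.022188 + 3.295621 + 4.381873) = 5.98·9.699682 = 58.004100 m
RLR: c = (6 − d² + 2cos(α−β) + 2d(sin α − sin β))/8 = -0.123547; p = 2π − arccos c = 4.588525 rad; φ = atan2(cos α − cos β, d − sin α + sin β) = 0.379233 rad; t = (α − φ + p/2) mod 2π = 3.232974 rad, q = (α − β − t + p) mod 2π = 5.279051 rad → L = 5.98·(3.232974 + 4.588525 + 5.279051) = 5.98·13.100551 = 78.341292 m
LRL: c = (6 − d² + 2cos(α−β) − 2d(sin α − sin β))/8 = -3.276625, |c| > 1 → infeasible
Shortest: RSR with L = 41.390945 m ≈ 41.3909 m

41.3909 m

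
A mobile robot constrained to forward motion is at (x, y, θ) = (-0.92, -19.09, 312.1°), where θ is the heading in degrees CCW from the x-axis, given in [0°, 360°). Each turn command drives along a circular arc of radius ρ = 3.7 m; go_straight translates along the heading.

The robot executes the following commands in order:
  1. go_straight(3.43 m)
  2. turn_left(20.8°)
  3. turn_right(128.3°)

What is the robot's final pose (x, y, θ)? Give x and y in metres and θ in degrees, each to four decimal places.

(2.2941, -29.1061, 204.6000°)

set_pose: (x, y, θ) = (-0.9200, -19.0900, 312.1000°), ρ = 3.7
go_straight(3.43): x += 3.43·cos θ, y += 3.43·sin θ → (1.3796, -21.6350, 312.1000°)
turn_left(20.8°): centre at ρ to the left, rotate +20.8° → (2.4394, -22.4482, 332.9000°)
turn_right(128.3°): centre at ρ to the right, rotate −128.3° → (2.2941, -29.1061, 204.6000°)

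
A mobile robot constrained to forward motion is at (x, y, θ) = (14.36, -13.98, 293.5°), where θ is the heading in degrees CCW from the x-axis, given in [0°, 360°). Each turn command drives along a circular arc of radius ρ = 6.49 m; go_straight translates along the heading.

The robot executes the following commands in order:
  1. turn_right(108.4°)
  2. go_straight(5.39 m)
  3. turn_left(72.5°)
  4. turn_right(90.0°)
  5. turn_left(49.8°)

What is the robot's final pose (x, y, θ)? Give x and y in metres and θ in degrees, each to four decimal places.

set_pose: (x, y, θ) = (14.3600, -13.9800, 293.5000°), ρ = 6.49
turn_right(108.4°): centre at ρ to the right, rotate −108.4° → (8.9852, -23.0322, 185.1000°)
go_straight(5.39): x += 5.39·cos θ, y += 5.39·sin θ → (3.6165, -23.5113, 185.1000°)
turn_left(72.5°): centre at ρ to the left, rotate +72.5° → (-2.1451, -28.5820, 257.6000°)
turn_right(90.0°): centre at ρ to the right, rotate −90.0° → (-9.8774, -33.5270, 167.6000°)
turn_left(49.8°): centre at ρ to the left, rotate +49.8° → (-15.2129, -34.7098, 217.4000°)

(-15.2129, -34.7098, 217.4000°)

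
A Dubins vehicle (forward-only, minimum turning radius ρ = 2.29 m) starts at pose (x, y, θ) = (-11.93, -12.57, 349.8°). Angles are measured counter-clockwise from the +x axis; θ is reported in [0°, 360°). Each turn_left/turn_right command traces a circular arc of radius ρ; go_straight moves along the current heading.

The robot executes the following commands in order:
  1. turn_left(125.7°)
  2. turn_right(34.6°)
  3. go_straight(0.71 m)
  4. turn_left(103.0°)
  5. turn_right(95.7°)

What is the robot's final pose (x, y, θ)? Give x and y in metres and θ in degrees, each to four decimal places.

set_pose: (x, y, θ) = (-11.9300, -12.5700, 349.8000°), ρ = 2.29
turn_left(125.7°): centre at ρ to the left, rotate +125.7° → (-9.4576, -9.3303, 475.5000° ≡ 115.5000°)
turn_right(34.6°): centre at ρ to the right, rotate −34.6° → (-9.6518, -7.9823, 80.9000°)
go_straight(0.71): x += 0.71·cos θ, y += 0.71·sin θ → (-9.5395, -7.2812, 80.9000°)
turn_left(103.0°): centre at ρ to the left, rotate +103.0° → (-11.9565, -4.6343, 183.9000°)
turn_right(95.7°): centre at ρ to the right, rotate −95.7° → (-14.4011, -2.2777, 88.2000°)

(-14.4011, -2.2777, 88.2000°)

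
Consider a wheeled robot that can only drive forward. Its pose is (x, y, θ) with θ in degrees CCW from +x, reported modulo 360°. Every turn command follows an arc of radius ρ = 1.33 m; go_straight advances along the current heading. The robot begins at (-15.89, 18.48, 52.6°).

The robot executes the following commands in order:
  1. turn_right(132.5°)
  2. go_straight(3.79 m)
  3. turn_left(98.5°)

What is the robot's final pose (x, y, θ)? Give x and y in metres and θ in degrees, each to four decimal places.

(-11.1258, 13.1469, 18.6000°)

set_pose: (x, y, θ) = (-15.8900, 18.4800, 52.6000°), ρ = 1.33
turn_right(132.5°): centre at ρ to the right, rotate −132.5° → (-13.5240, 17.9054, -79.9000° ≡ 280.1000°)
go_straight(3.79): x += 3.79·cos θ, y += 3.79·sin θ → (-12.8594, 14.1742, 280.1000°)
turn_left(98.5°): centre at ρ to the left, rotate +98.5° → (-11.1258, 13.1469, 378.6000° ≡ 18.6000°)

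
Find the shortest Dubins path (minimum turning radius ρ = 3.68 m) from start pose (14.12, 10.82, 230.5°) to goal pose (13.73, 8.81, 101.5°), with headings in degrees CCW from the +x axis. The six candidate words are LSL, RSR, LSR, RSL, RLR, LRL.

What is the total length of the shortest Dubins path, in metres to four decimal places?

24.0515 m

Let ψ = atan2(Δy, Δx) = atan2(-2.01, -0.39) = -100.9807° be the start→goal bearing.
Normalize: d = |goal − start| / ρ = 2.047486/3.68 = 0.556382, α = (θ_start − ψ) mod 360° = 331.4807° = 5.785429 rad, β = (θ_goal − ψ) mod 360° = 202.4807° = 3.533954 rad.
Common terms: sin α = -0.477456, cos α = 0.878656, sin β = -0.382371, cos β = -0.924009, cos(α−β) = -0.629320, d² = 0.309561. Work in radians in the unit-radius frame; every candidate has L = ρ·(t + p + q).
LSL: p² = 2 + d² − 2cos(α−β) + 2d(sin α − sin β) = 3.462396; p = √p² = 1.860751; φ = atan2(cos β − cos α, d + sin α − sin β) = -1.320274 rad; t = (φ − α) mod 2π = 5.460667 rad, q = (β − φ) mod 2π = 4.854229 rad → L = 3.68·(5.460667 + 1.860751 + 4.854229) = 3.68·12.175647 = 44.806382 m
RSR: p² = 2 + d² − 2cos(α−β) + 2d(sin β − sin α) = 3.674008; p = √p² = 1.916770; φ = atan2(cos α − cos β, d − sin α + sin β) = 1.224010 rad; t = (α − φ) mod 2π = 4.561419 rad, q = (φ − β) mod 2π = 3.973241 rad → L = 3.68·(4.561419 + 1.916770 + 3.973241) = 3.68·10.451430 = 38.461263 m
LSR: p² = d² − 2 + 2cos(α−β) + 2d(sin α + sin β) = -3.905864 < 0 → infeasible
RSL: p² = d² − 2 + 2cos(α−β) − 2d(sin α + sin β) = -1.992295 < 0 → infeasible
RLR: c = (6 − d² + 2cos(α−β) + 2d(sin α − sin β))/8 = 0.540749; p = 2π − arccos c = 5.283716 rad; φ = atan2(cos α − cos β, d − sin α + sin β) = 1.224010 rad; t = (α − φ + p/2) mod 2π = 0.920091 rad, q = (α − β − t + p) mod 2π = 0.331914 rad → L = 3.68·(0.920091 + 5.283716 + 0.331914) = 3.68·6.535722 = 24.051457 m
LRL: c = (6 − d² + 2cos(α−β) − 2d(sin α − sin β))/8 = 0.567201; p = 2π − arccos c = 5.315492 rad; φ = atan2(cos β − cos α, d + sin α − sin β) = -1.320274 rad; t = (φ − α + p/2) mod 2π = 1.835228 rad, q = (β − α − t + p) mod 2π = 1.228789 rad → L = 3.68·(1.835228 + 5.315492 + 1.228789) = 3.68·8.379509 = 30.836592 m
Shortest: RLR with L = 24.051457 m ≈ 24.0515 m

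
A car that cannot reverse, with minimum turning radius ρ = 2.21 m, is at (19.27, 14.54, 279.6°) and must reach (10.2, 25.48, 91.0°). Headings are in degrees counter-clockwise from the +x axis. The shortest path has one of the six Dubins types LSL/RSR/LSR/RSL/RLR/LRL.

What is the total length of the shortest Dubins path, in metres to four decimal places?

Let ψ = atan2(Δy, Δx) = atan2(10.94, -9.07) = 129.6610° be the start→goal bearing.
Normalize: d = |goal − start| / ρ = 14.210859/2.21 = 6.430253, α = (θ_start − ψ) mod 360° = 149.9390° = 2.616929 rad, β = (θ_goal − ψ) mod 360° = 321.3390° = 5.608423 rad.
Common terms: sin α = 0.500922, cos α = -0.865492, sin β = -0.624712, cos β = 0.780856, cos(α−β) = -0.988756, d² = 41.348150. Work in radians in the unit-radius frame; every candidate has L = ρ·(t + p + q).
LSL: p² = 2 + d² − 2cos(α−β) + 2d(sin α − sin β) = 59.801883; p = √p² = 7.733168; φ = atan2(cos β − cos α, d + sin α − sin β) = 0.214536 rad; t = (φ − α) mod 2π = 3.880793 rad, q = (β − φ) mod 2π = 5.393887 rad → L = 2.21·(3.880793 + 7.733168 + 5.393887) = 2.21·17.007847 = 37.587343 m
RSR: p² = 2 + d² − 2cos(α−β) + 2d(sin β − sin α) = 30.849443; p = √p² = 5.554227; φ = atan2(cos α − cos β, d − sin α + sin β) = -0.300935 rad; t = (α − φ) mod 2π = 2.917864 rad, q = (φ − β) mod 2π = 0.373827 rad → L = 2.21·(2.917864 + 5.554227 + 0.373827) = 2.21·8.845918 = 19.549480 m
LSR: p² = d² − 2 + 2cos(α−β) + 2d(sin α + sin β) = 35.778642; p = √p² = 5.981525; φ = atan2(−cos α − cos β, d + sin α + sin β) − atan2(−2, p) = 0.336097 rad; t = (φ − α) mod 2π = 4.002353 rad, q = (φ − β) mod 2π = 1.010859 rad → L = 2.21·(4.002353 + 5.981525 + 1.010859) = 2.21·10.994737 = 24.298369 m
RSL: p² = d² − 2 + 2cos(α−β) − 2d(sin α + sin β) = 38.962633; p = √p² = 6.242006; φ = atan2(cos α + cos β, d − sin α − sin β) − atan2(2, p) = -0.322988 rad; t = (α − φ) mod 2π = 2.939916 rad, q = (β − φ) mod 2π = 5.931411 rad → L = 2.21·(2.939916 + 6.242006 + 5.931411) = 2.21·15.113333 = 33.400465 m
RLR: c = (6 − d² + 2cos(α−β) + 2d(sin α − sin β))/8 = -2.856180, |c| > 1 → infeasible
LRL: c = (6 − d² + 2cos(α−β) − 2d(sin α − sin β))/8 = -6.475235, |c| > 1 → infeasible
Shortest: RSR with L = 19.549480 m ≈ 19.5495 m

19.5495 m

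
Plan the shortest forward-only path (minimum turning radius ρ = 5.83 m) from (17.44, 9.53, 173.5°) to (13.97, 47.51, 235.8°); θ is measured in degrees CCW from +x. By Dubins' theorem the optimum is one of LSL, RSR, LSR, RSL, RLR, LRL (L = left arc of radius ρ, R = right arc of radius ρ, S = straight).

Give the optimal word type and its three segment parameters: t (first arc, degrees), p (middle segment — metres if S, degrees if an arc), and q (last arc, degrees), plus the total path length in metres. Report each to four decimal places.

Let ψ = atan2(Δy, Δx) = atan2(37.98, -3.47) = 95.2203° be the start→goal bearing.
Normalize: d = |goal − start| / ρ = 38.138187/5.83 = 6.541713, α = (θ_start − ψ) mod 360° = 78.2797° = 1.366239 rad, β = (θ_goal − ψ) mod 360° = 140.5797° = 2.453579 rad.
Common terms: sin α = 0.979151, cos α = 0.203134, sin β = 0.635004, cos β = -0.772509, cos(α−β) = 0.464842, d² = 42.794009. Work in radians in the unit-radius frame; every candidate has L = ρ·(t + p + q).
LSL: p² = 2 + d² − 2cos(α−β) + 2d(sin α − sin β) = 48.366949; p = √p² = 6.954635; φ = atan2(cos β − cos α, d + sin α − sin β) = -0.140751 rad; t = (φ − α) mod 2π = 4.776195 rad, q = (β − φ) mod 2π = 2.594330 rad → L = 5.83·(4.776195 + 6.954635 + 2.594330) = 5.83·14.325160 = 83.515686 m
RSR: p² = 2 + d² − 2cos(α−β) + 2d(sin β − sin α) = 39.361702; p = √p² = 6.273890; φ = atan2(cos α − cos β, d − sin α + sin β) = 0.156142 rad; t = (α − φ) mod 2π = 1.210097 rad, q = (φ − β) mod 2π = 3.985748 rad → L = 5.83·(1.210097 + 6.273890 + 3.985748) = 5.83·11.469736 = 66.868559 m
LSR: p² = d² − 2 + 2cos(α−β) + 2d(sin α + sin β) = 62.842369; p = √p² = 7.927318; φ = atan2(−cos α − cos β, d + sin α + sin β) − atan2(−2, p) = 0.316833 rad; t = (φ − α) mod 2π = 5.233780 rad, q = (φ − β) mod 2π = 4.146440 rad → L = 5.83·(5.233780 + 7.927318 + 4.146440) = 5.83·17.307537 = 100.902942 m
RSL: p² = d² − 2 + 2cos(α−β) − 2d(sin α + sin β) = 20.605017; p = √p² = 4.539275; φ = atan2(cos α + cos β, d − sin α − sin β) − atan2(2, p) = -0.530048 rad; t = (α − φ) mod 2π = 1.896287 rad, q = (β − φ) mod 2π = 2.983627 rad → L = 5.83·(1.896287 + 4.539275 + 2.983627) = 5.83·9.419188 = 54.913868 m
RLR: c = (6 − d² + 2cos(α−β) + 2d(sin α − sin β))/8 = -3.920213, |c| > 1 → infeasible
LRL: c = (6 − d² + 2cos(α−β) − 2d(sin α − sin β))/8 = -5.045869, |c| > 1 → infeasible
Shortest: RSL with L = 54.913868 m ≈ 54.9139 m
Convert RSL to answer units (arcs ×180/π): t = 1.896287·180/π = 108.6492°, p = ρ·p = 5.83·4.539275 = 26.4640 m, q = 2.983627·180/π = 170.9492°, L = 54.9139 m.

RSL: t = 108.6492°, p = 26.4640 m, q = 170.9492°, L = 54.9139 m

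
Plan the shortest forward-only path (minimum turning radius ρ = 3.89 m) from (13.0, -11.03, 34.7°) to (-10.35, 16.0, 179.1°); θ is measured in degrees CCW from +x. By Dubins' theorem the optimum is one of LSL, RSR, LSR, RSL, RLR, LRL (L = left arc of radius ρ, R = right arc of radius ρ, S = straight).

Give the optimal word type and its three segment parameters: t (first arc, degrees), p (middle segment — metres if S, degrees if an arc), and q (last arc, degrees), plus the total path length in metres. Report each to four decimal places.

Let ψ = atan2(Δy, Δx) = atan2(27.03, -23.35) = 130.8223° be the start→goal bearing.
Normalize: d = |goal − start| / ρ = 35.718950/3.89 = 9.182249, α = (θ_start − ψ) mod 360° = 263.8777° = 4.605535 rad, β = (θ_goal − ψ) mod 360° = 48.2777° = 0.842606 rad.
Common terms: sin α = -0.994297, cos α = -0.106650, sin β = 0.746380, cos β = 0.665520, cos(α−β) = -0.813101, d² = 84.313704. Work in radians in the unit-radius frame; every candidate has L = ρ·(t + p + q).
LSL: p² = 2 + d² − 2cos(α−β) + 2d(sin α − sin β) = 55.973258; p = √p² = 7.481528; φ = atan2(cos β − cos α, d + sin α − sin β) = 0.103394 rad; t = (φ − α) mod 2π = 1.781044 rad, q = (β − φ) mod 2π = 0.739211 rad → L = 3.89·(1.781044 + 7.481528 + 0.739211) = 3.89·10.001783 = 38.906937 m
RSR: p² = 2 + d² − 2cos(α−β) + 2d(sin β − sin α) = 119.906553; p = √p² = 10.950185; φ = atan2(cos α − cos β, d − sin α + sin β) = -0.070575 rad; t = (α − φ) mod 2π = 4.676111 rad, q = (φ − β) mod 2π = 5.370004 rad → L = 3.89·(4.676111 + 10.950185 + 5.370004) = 3.89·20.996300 = 81.675608 m
LSR: p² = d² − 2 + 2cos(α−β) + 2d(sin α + sin β) = 76.134633; p = √p² = 8.725516; φ = atan2(−cos α − cos β, d + sin α + sin β) − atan2(−2, p) = 0.162849 rad; t = (φ − α) mod 2π = 1.840499 rad, q = (φ − β) mod 2π = 5.603429 rad → L = 3.89·(1.840499 + 8.725516 + 5.603429) = 3.89·16.169444 = 62.899136 m
RSL: p² = d² − 2 + 2cos(α−β) − 2d(sin α + sin β) = 85.240372; p = √p² = 9.232571; φ = atan2(cos α + cos β, d − sin α − sin β) − atan2(2, p) = -0.154133 rad; t = (α − φ) mod 2π = 4.759669 rad, q = (β − φ) mod 2π = 0.996739 rad → L = 3.89·(4.759669 + 9.232571 + 0.996739) = 3.89·14.988979 = 58.307129 m
RLR: c = (6 − d² + 2cos(α−β) + 2d(sin α − sin β))/8 = -13.988319, |c| > 1 → infeasible
LRL: c = (6 − d² + 2cos(α−β) − 2d(sin α − sin β))/8 = -5.996657, |c| > 1 → infeasible
Shortest: LSL with L = 38.906937 m ≈ 38.9069 m
Convert LSL to answer units (arcs ×180/π): t = 1.781044·180/π = 102.0463°, p = ρ·p = 3.89·7.481528 = 29.1031 m, q = 0.739211·180/π = 42.3537°, L = 38.9069 m.

LSL: t = 102.0463°, p = 29.1031 m, q = 42.3537°, L = 38.9069 m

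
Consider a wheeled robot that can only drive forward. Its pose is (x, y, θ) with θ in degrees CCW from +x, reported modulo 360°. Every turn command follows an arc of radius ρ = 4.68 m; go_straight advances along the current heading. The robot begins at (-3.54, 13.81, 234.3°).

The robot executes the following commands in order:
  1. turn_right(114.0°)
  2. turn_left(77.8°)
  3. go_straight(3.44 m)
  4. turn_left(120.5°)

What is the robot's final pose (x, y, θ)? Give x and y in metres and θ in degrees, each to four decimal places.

(-21.7866, 7.2393, 318.6000°)

set_pose: (x, y, θ) = (-3.5400, 13.8100, 234.3000°), ρ = 4.68
turn_right(114.0°): centre at ρ to the right, rotate −114.0° → (-11.3812, 14.1798, 120.3000°)
turn_left(77.8°): centre at ρ to the left, rotate +77.8° → (-16.8759, 16.2670, 198.1000°)
go_straight(3.44): x += 3.44·cos θ, y += 3.44·sin θ → (-20.1457, 15.1983, 198.1000°)
turn_left(120.5°): centre at ρ to the left, rotate +120.5° → (-21.7866, 7.2393, 318.6000°)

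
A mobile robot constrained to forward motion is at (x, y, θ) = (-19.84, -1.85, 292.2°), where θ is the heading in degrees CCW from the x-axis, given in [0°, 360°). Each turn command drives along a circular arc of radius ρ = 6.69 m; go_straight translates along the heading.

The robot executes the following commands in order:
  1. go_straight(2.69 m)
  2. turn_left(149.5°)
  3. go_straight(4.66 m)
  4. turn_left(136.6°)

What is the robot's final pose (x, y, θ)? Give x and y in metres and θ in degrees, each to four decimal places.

(-16.1032, 8.0485, 218.3000°)

set_pose: (x, y, θ) = (-19.8400, -1.8500, 292.2000°), ρ = 6.69
go_straight(2.69): x += 2.69·cos θ, y += 2.69·sin θ → (-18.8236, -4.3406, 292.2000°)
turn_left(149.5°): centre at ρ to the left, rotate +149.5° → (-6.0096, -2.7786, 441.7000° ≡ 81.7000°)
go_straight(4.66): x += 4.66·cos θ, y += 4.66·sin θ → (-5.3369, 1.8326, 81.7000°)
turn_left(136.6°): centre at ρ to the left, rotate +136.6° → (-16.1032, 8.0485, 218.3000°)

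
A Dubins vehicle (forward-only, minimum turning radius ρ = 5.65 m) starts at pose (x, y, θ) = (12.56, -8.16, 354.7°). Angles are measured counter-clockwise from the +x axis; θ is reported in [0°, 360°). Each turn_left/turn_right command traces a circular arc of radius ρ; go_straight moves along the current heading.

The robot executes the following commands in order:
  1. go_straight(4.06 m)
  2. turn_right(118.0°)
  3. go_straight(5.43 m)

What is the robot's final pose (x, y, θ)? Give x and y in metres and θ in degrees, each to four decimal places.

set_pose: (x, y, θ) = (12.5600, -8.1600, 354.7000°), ρ = 5.65
go_straight(4.06): x += 4.06·cos θ, y += 4.06·sin θ → (16.6026, -8.5350, 354.7000°)
turn_right(118.0°): centre at ρ to the right, rotate −118.0° → (20.8031, -17.2628, 236.7000°)
go_straight(5.43): x += 5.43·cos θ, y += 5.43·sin θ → (17.8219, -21.8013, 236.7000°)

(17.8219, -21.8013, 236.7000°)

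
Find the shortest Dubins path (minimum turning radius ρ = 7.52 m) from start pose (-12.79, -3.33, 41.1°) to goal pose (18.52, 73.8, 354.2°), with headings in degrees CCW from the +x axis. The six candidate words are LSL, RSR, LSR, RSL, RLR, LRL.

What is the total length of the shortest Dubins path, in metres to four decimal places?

Let ψ = atan2(Δy, Δx) = atan2(77.13, 31.31) = 67.9059° be the start→goal bearing.
Normalize: d = |goal − start| / ρ = 83.242735/7.52 = 11.069513, α = (θ_start − ψ) mod 360° = 333.1941° = 5.815334 rad, β = (θ_goal − ψ) mod 360° = 286.2941° = 4.996775 rad.
Common terms: sin α = -0.450969, cos α = 0.892539, sin β = -0.959834, cos β = 0.280568, cos(α−β) = 0.683274, d² = 122.534111. Work in radians in the unit-radius frame; every candidate has L = ρ·(t + p + q).
LSL: p² = 2 + d² − 2cos(α−β) + 2d(sin α − sin β) = 134.433334; p = √p² = 11.594539; φ = atan2(cos β − cos α, d + sin α − sin β) = -0.052806 rad; t = (φ − α) mod 2π = 0.415046 rad, q = (β − φ) mod 2π = 5.049580 rad → L = 7.52·(0.415046 + 11.594539 + 5.049580) = 7.52·17.059165 = 128.284920 m
RSR: p² = 2 + d² − 2cos(α−β) + 2d(sin β − sin α) = 111.901793; p = √p² = 10.578364; φ = atan2(cos α − cos β, d − sin α + sin β) = 0.057884 rad; t = (α − φ) mod 2π = 5.757451 rad, q = (φ − β) mod 2π = 1.344294 rad → L = 7.52·(5.757451 + 10.578364 + 1.344294) = 7.52·17.680109 = 132.954421 m
LSR: p² = d² − 2 + 2cos(α−β) + 2d(sin α + sin β) = 90.666843; p = √p² = 9.521914; φ = atan2(−cos α − cos β, d + sin α + sin β) − atan2(−2, p) = 0.086168 rad; t = (φ − α) mod 2π = 0.554019 rad, q = (φ − β) mod 2π = 1.372579 rad → L = 7.52·(0.554019 + 9.521914 + 1.372579) = 7.52·11.448512 = 86.092811 m
RSL: p² = d² − 2 + 2cos(α−β) − 2d(sin α + sin β) = 153.134474; p = √p² = 12.374751; φ = atan2(cos α + cos β, d − sin α − sin β) − atan2(2, p) = -0.066513 rad; t = (α − φ) mod 2π = 5.881847 rad, q = (β − φ) mod 2π = 5.063287 rad → L = 7.52·(5.881847 + 12.374751 + 5.063287) = 7.52·23.319886 = 175.365540 m
RLR: c = (6 − d² + 2cos(α−β) + 2d(sin α − sin β))/8 = -12.987724, |c| > 1 → infeasible
LRL: c = (6 − d² + 2cos(α−β) − 2d(sin α − sin β))/8 = -15.804167, |c| > 1 → infeasible
Shortest: LSR with L = 86.092811 m ≈ 86.0928 m

86.0928 m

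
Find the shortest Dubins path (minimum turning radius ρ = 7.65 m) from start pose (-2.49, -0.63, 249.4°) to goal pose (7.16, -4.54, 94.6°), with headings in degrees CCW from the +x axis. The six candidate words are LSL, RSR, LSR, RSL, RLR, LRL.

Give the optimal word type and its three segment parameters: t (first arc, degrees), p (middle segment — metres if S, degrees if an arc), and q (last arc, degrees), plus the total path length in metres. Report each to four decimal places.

Let ψ = atan2(Δy, Δx) = atan2(-3.91, 9.65) = -22.0569° be the start→goal bearing.
Normalize: d = |goal − start| / ρ = 10.412041/7.65 = 1.361051, α = (θ_start − ψ) mod 360° = 271.4569° = 4.737816 rad, β = (θ_goal − ψ) mod 360° = 116.6569° = 2.036047 rad.
Common terms: sin α = -0.999677, cos α = 0.025424, sin β = 0.893709, cos β = -0.448646, cos(α−β) = -0.904827, d² = 1.852460. Work in radians in the unit-radius frame; every candidate has L = ρ·(t + p + q).
LSL: p² = 2 + d² − 2cos(α−β) + 2d(sin α − sin β) = 0.508124; p = √p² = 0.712828; φ = atan2(cos β − cos α, d + sin α − sin β) = -2.414023 rad; t = (φ − α) mod 2π = 5.414531 rad, q = (β − φ) mod 2π = 4.450070 rad → L = 7.65·(5.414531 + 0.712828 + 4.450070) = 7.65·10.577429 = 80.917331 m
RSR: p² = 2 + d² − 2cos(α−β) + 2d(sin β − sin α) = 10.816105; p = √p² = 3.288785; φ = atan2(cos α − cos β, d − sin α + sin β) = 0.144652 rad; t = (α − φ) mod 2π = 4.593165 rad, q = (φ − β) mod 2π = 4.391790 rad → L = 7.65·(4.593165 + 3.288785 + 4.391790) = 7.65·12.273740 = 93.894109 m
LSR: p² = d² − 2 + 2cos(α−β) + 2d(sin α + sin β) = -2.245648 < 0 → infeasible
RSL: p² = d² − 2 + 2cos(α−β) − 2d(sin α + sin β) = -1.668740 < 0 → infeasible
RLR: c = (6 − d² + 2cos(α−β) + 2d(sin α − sin β))/8 = -0.352013; p = 2π − arccos c = 4.352668 rad; φ = atan2(cos α − cos β, d − sin α + sin β) = 0.144652 rad; t = (α − φ + p/2) mod 2π = 0.486313 rad, q = (α − β − t + p) mod 2π = 0.284939 rad → L = 7.65·(0.486313 + 4.352668 + 0.284939) = 7.65·5.123920 = 39.197991 m
LRL: c = (6 − d² + 2cos(α−β) − 2d(sin α − sin β))/8 = 0.936485; p = 2π − arccos c = 5.924857 rad; φ = atan2(cos β − cos α, d + sin α − sin β) = -2.414023 rad; t = (φ − α + p/2) mod 2π = 2.093775 rad, q = (β − α − t + p) mod 2π = 1.129313 rad → L = 7.65·(2.093775 + 5.924857 + 1.129313) = 7.65·9.147945 = 69.981779 m
Shortest: RLR with L = 39.197991 m ≈ 39.1980 m
Convert RLR to answer units (arcs ×180/π): t = 0.486313·180/π = 27.8637°, p = 4.352668·180/π = 249.3895°, q = 0.284939·180/π = 16.3258°, L = 39.1980 m.

RLR: t = 27.8637°, p = 249.3895°, q = 16.3258°, L = 39.1980 m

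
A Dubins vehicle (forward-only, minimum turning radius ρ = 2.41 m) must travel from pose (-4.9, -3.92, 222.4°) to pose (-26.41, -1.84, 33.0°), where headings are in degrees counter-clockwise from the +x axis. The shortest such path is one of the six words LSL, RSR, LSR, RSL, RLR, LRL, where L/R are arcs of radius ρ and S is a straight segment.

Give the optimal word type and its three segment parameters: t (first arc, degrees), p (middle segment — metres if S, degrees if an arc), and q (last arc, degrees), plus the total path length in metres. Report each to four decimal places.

RSR: t = 37.1062°, p = 18.6519 m, q = 152.2938°, L = 26.6185 m

Let ψ = atan2(Δy, Δx) = atan2(2.08, -21.51) = 174.4767° be the start→goal bearing.
Normalize: d = |goal − start| / ρ = 21.610333/2.41 = 8.966943, α = (θ_start − ψ) mod 360° = 47.9233° = 0.836419 rad, β = (θ_goal − ψ) mod 360° = 218.5233° = 3.813951 rad.
Common terms: sin α = 0.742248, cos α = 0.670125, sin β = -0.622833, cos β = -0.782355, cos(α−β) = -0.986572, d² = 80.406071. Work in radians in the unit-radius frame; every candidate has L = ρ·(t + p + q).
LSL: p² = 2 + d² − 2cos(α−β) + 2d(sin α − sin β) = 108.860420; p = √p² = 10.433620; φ = atan2(cos β − cos α, d + sin α − sin β) = -0.139665 rad; t = (φ − α) mod 2π = 5.307101 rad, q = (β − φ) mod 2π = 3.953616 rad → L = 2.41·(5.307101 + 10.433620 + 3.953616) = 2.41·19.694337 = 47.463351 m
RSR: p² = 2 + d² − 2cos(α−β) + 2d(sin β − sin α) = 59.898010; p = √p² = 7.739380; φ = atan2(cos α − cos β, d − sin α + sin β) = 0.188793 rad; t = (α − φ) mod 2π = 0.647626 rad, q = (φ − β) mod 2π = 2.658028 rad → L = 2.41·(0.647626 + 7.739380 + 2.658028) = 2.41·11.045034 = 26.618532 m
LSR: p² = d² − 2 + 2cos(α−β) + 2d(sin α + sin β) = 78.574512; p = √p² = 8.864227; φ = atan2(−cos α − cos β, d + sin α + sin β) − atan2(−2, p) = 0.234261 rad; t = (φ − α) mod 2π = 5.681027 rad, q = (φ − β) mod 2π = 2.703496 rad → L = 2.41·(5.681027 + 8.864227 + 2.703496) = 2.41·17.248749 = 41.569486 m
RSL: p² = d² − 2 + 2cos(α−β) − 2d(sin α + sin β) = 74.291341; p = √p² = 8.619242; φ = atan2(cos α + cos β, d − sin α − sin β) − atan2(2, p) = -0.240688 rad; t = (α − φ) mod 2π = 1.077107 rad, q = (β − φ) mod 2π = 4.054639 rad → L = 2.41·(1.077107 + 8.619242 + 4.054639) = 2.41·13.750989 = 33.139883 m
RLR: c = (6 − d² + 2cos(α−β) + 2d(sin α − sin β))/8 = -6.487251, |c| > 1 → infeasible
LRL: c = (6 − d² + 2cos(α−β) − 2d(sin α − sin β))/8 = -12.607553, |c| > 1 → infeasible
Shortest: RSR with L = 26.618532 m ≈ 26.6185 m
Convert RSR to answer units (arcs ×180/π): t = 0.647626·180/π = 37.1062°, p = ρ·p = 2.41·7.739380 = 18.6519 m, q = 2.658028·180/π = 152.2938°, L = 26.6185 m.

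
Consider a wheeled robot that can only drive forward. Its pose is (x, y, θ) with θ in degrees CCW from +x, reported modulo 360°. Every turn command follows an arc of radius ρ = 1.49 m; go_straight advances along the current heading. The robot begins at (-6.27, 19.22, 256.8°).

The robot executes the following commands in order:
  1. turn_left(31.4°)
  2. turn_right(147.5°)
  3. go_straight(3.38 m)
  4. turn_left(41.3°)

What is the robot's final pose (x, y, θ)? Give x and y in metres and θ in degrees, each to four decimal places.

set_pose: (x, y, θ) = (-6.2700, 19.2200, 256.8000°), ρ = 1.49
turn_left(31.4°): centre at ρ to the left, rotate +31.4° → (-6.2348, 18.4144, 288.2000°)
turn_right(147.5°): centre at ρ to the right, rotate −147.5° → (-8.5940, 16.7960, 140.7000°)
go_straight(3.38): x += 3.38·cos θ, y += 3.38·sin θ → (-11.2096, 18.9368, 140.7000°)
turn_left(41.3°): centre at ρ to the left, rotate +41.3° → (-12.2053, 19.2729, 182.0000°)

(-12.2053, 19.2729, 182.0000°)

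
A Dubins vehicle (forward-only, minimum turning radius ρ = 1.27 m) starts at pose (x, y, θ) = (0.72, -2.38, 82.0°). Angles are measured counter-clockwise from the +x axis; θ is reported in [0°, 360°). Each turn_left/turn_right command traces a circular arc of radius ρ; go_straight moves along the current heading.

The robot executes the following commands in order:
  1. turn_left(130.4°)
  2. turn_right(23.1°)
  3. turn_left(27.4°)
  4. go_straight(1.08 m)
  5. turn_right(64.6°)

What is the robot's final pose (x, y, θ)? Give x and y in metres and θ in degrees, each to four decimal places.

(-4.4663, -2.2966, 152.1000°)

set_pose: (x, y, θ) = (0.7200, -2.3800, 82.0000°), ρ = 1.27
turn_left(130.4°): centre at ρ to the left, rotate +130.4° → (-1.2181, -1.1310, 212.4000°)
turn_right(23.1°): centre at ρ to the right, rotate −23.1° → (-1.6934, -1.3120, 189.3000°)
turn_left(27.4°): centre at ρ to the left, rotate +27.4° → (-2.2472, -1.5470, 216.7000°)
go_straight(1.08): x += 1.08·cos θ, y += 1.08·sin θ → (-3.1131, -2.1925, 216.7000°)
turn_right(64.6°): centre at ρ to the right, rotate −64.6° → (-4.4663, -2.2966, 152.1000°)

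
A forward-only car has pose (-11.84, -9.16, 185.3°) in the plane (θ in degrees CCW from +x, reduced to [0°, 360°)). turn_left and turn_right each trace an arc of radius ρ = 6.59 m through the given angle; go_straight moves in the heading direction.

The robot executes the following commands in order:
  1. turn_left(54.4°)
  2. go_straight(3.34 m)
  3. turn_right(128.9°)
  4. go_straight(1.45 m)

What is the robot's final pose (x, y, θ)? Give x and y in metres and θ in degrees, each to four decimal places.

set_pose: (x, y, θ) = (-11.8400, -9.1600, 185.3000°), ρ = 6.59
turn_left(54.4°): centre at ρ to the left, rotate +54.4° → (-16.9211, -12.3970, 239.7000°)
go_straight(3.34): x += 3.34·cos θ, y += 3.34·sin θ → (-18.6062, -15.2807, 239.7000°)
turn_right(128.9°): centre at ρ to the right, rotate −128.9° → (-30.4565, -14.2960, 110.8000°)
go_straight(1.45): x += 1.45·cos θ, y += 1.45·sin θ → (-30.9714, -12.9406, 110.8000°)

(-30.9714, -12.9406, 110.8000°)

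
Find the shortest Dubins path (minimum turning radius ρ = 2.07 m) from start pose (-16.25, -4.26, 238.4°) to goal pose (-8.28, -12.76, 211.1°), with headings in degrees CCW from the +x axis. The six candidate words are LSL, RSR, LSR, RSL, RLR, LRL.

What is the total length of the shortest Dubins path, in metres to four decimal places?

15.1120 m

Let ψ = atan2(Δy, Δx) = atan2(-8.50, 7.97) = -46.8431° be the start→goal bearing.
Normalize: d = |goal − start| / ρ = 11.652077/2.07 = 5.629023, α = (θ_start − ψ) mod 360° = 285.2431° = 4.978432 rad, β = (θ_goal − ψ) mod 360° = 257.9431° = 4.501957 rad.
Common terms: sin α = -0.964819, cos α = 0.262915, sin β = -0.977941, cos β = -0.208883, cos(α−β) = 0.888617, d² = 31.685897. Work in radians in the unit-radius frame; every candidate has L = ρ·(t + p + q).
LSL: p² = 2 + d² − 2cos(α−β) + 2d(sin α − sin β) = 32.056389; p = √p² = 5.661836; φ = atan2(cos β − cos α, d + sin α − sin β) = -0.083426 rad; t = (φ − α) mod 2π = 1.221327 rad, q = (β − φ) mod 2π = 4.585383 rad → L = 2.07·(1.221327 + 5.661836 + 4.585383) = 2.07·11.468547 = 23.739891 m
RSR: p² = 2 + d² − 2cos(α−β) + 2d(sin β − sin α) = 31.760936; p = √p² = 5.635684; φ = atan2(cos α − cos β, d − sin α + sin β) = 0.083814 rad; t = (α − φ) mod 2π = 4.894617 rad, q = (φ − β) mod 2π = 1.865043 rad → L = 2.07·(4.894617 + 5.635684 + 1.865043) = 2.07·12.395344 = 25.658363 m
LSR: p² = d² − 2 + 2cos(α−β) + 2d(sin α + sin β) = 9.591455; p = √p² = 3.097007; φ = atan2(−cos α − cos β, d + sin α + sin β) − atan2(−2, p) = 0.558749 rad; t = (φ − α) mod 2π = 1.863503 rad, q = (φ − β) mod 2π = 2.339978 rad → L = 2.07·(1.863503 + 3.097007 + 2.339978) = 2.07·7.300488 = 15.112011 m
RSL: p² = d² − 2 + 2cos(α−β) − 2d(sin α + sin β) = 53.334808; p = √p² = 7.303068; φ = atan2(cos α + cos β, d − sin α − sin β) − atan2(2, p) = -0.260168 rad; t = (α − φ) mod 2π = 5.238599 rad, q = (β − φ) mod 2π = 4.762125 rad → L = 2.07·(5.238599 + 7.303068 + 4.762125) = 2.07·17.303792 = 35.818850 m
RLR: c = (6 − d² + 2cos(α−β) + 2d(sin α − sin β))/8 = -2.970117, |c| > 1 → infeasible
LRL: c = (6 − d² + 2cos(α−β) − 2d(sin α − sin β))/8 = -3.007049, |c| > 1 → infeasible
Shortest: LSR with L = 15.112011 m ≈ 15.1120 m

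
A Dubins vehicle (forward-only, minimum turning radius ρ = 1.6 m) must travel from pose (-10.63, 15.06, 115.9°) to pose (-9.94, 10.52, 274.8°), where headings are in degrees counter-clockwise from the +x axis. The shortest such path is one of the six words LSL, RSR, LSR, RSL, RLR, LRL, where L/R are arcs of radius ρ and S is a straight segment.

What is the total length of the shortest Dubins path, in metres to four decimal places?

9.9711 m

Let ψ = atan2(Δy, Δx) = atan2(-4.54, 0.69) = -81.3582° be the start→goal bearing.
Normalize: d = |goal − start| / ρ = 4.592135/1.6 = 2.870084, α = (θ_start − ψ) mod 360° = 197.2582° = 3.442805 rad, β = (θ_goal − ψ) mod 360° = 356.1582° = 6.216133 rad.
Common terms: sin α = -0.296678, cos α = -0.954978, sin β = -0.067002, cos β = 0.997753, cos(α−β) = -0.932954, d² = 8.237383. Work in radians in the unit-radius frame; every candidate has L = ρ·(t + p + q).
LSL: p² = 2 + d² − 2cos(α−β) + 2d(sin α − sin β) = 10.784912; p = √p² = 3.284039; φ = atan2(cos β − cos α, d + sin α − sin β) = 0.636784 rad; t = (φ − α) mod 2π = 3.477164 rad, q = (β − φ) mod 2π = 5.579349 rad → L = 1.6·(3.477164 + 3.284039 + 5.579349) = 1.6·12.340552 = 19.744884 m
RSR: p² = 2 + d² − 2cos(α−β) + 2d(sin β − sin α) = 13.421668; p = √p² = 3.663559; φ = atan2(cos α − cos β, d − sin α + sin β) = -0.562159 rad; t = (α − φ) mod 2π = 4.004964 rad, q = (φ − β) mod 2π = 5.788078 rad → L = 1.6·(4.004964 + 3.663559 + 5.788078) = 1.6·13.456602 = 21.530563 m
LSR: p² = d² − 2 + 2cos(α−β) + 2d(sin α + sin β) = 2.283891; p = √p² = 1.511255; φ = atan2(−cos α − cos β, d + sin α + sin β) − atan2(−2, p) = 0.906639 rad; t = (φ − α) mod 2π = 3.747019 rad, q = (φ − β) mod 2π = 0.973691 rad → L = 1.6·(3.747019 + 1.511255 + 0.973691) = 1.6·6.231965 = 9.971144 m
RSL: p² = d² − 2 + 2cos(α−β) − 2d(sin α + sin β) = 6.459061; p = √p² = 2.541468; φ = atan2(cos α + cos β, d − sin α − sin β) − atan2(2, p) = -0.653504 rad; t = (α − φ) mod 2π = 4.096309 rad, q = (β − φ) mod 2π = 0.586452 rad → L = 1.6·(4.096309 + 2.541468 + 0.586452) = 1.6·7.224228 = 11.558765 m
RLR: c = (6 − d² + 2cos(α−β) + 2d(sin α − sin β))/8 = -0.677709; p = 2π − arccos c = 3.967747 rad; φ = atan2(cos α − cos β, d − sin α + sin β) = -0.562159 rad; t = (α − φ + p/2) mod 2π = 5.988838 rad, q = (α − β − t + p) mod 2π = 1.488766 rad → L = 1.6·(5.988838 + 3.967747 + 1.488766) = 1.6·11.445351 = 18.312562 m
LRL: c = (6 − d² + 2cos(α−β) − 2d(sin α − sin β))/8 = -0.348114; p = 2π − arccos c = 4.356831 rad; φ = atan2(cos β − cos α, d + sin α − sin β) = 0.636784 rad; t = (φ − α + p/2) mod 2π = 5.655579 rad, q = (β − α − t + p) mod 2π = 1.474579 rad → L = 1.6·(5.655579 + 4.356831 + 1.474579) = 1.6·11.486989 = 18.379183 m
Shortest: LSR with L = 9.971144 m ≈ 9.9711 m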